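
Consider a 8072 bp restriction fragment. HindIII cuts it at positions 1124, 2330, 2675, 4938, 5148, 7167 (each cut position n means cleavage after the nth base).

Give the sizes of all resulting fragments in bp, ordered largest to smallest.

2263, 2019, 1206, 1124, 905, 345, 210 bp

Linear molecule, 6 cuts → 7 fragments:
  1124 − 0 = 1124 bp
  2330 − 1124 = 1206 bp
  2675 − 2330 = 345 bp
  4938 − 2675 = 2263 bp
  5148 − 4938 = 210 bp
  7167 − 5148 = 2019 bp
  8072 − 7167 = 905 bp
Sorted largest to smallest: 2263, 2019, 1206, 1124, 905, 345, 210 bp.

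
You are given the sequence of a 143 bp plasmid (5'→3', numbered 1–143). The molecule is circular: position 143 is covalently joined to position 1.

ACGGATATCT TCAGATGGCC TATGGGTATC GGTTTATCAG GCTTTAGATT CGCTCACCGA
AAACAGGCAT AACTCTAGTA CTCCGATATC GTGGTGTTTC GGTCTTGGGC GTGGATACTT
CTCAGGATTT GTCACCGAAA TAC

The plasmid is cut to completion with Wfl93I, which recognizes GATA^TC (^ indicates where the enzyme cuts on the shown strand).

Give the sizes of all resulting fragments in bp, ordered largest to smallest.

Wfl93I sites (GATATC) start at positions 4, 85.
Wfl93I cuts after base 4 of each site, so after positions 7, 88.
Circular molecule, 2 cuts → 2 fragments:
  8–88 → 81 bp
  89–143 then 1–7 → 55 + 7 = 62 bp
Sorted largest to smallest: 81, 62 bp.

81, 62 bp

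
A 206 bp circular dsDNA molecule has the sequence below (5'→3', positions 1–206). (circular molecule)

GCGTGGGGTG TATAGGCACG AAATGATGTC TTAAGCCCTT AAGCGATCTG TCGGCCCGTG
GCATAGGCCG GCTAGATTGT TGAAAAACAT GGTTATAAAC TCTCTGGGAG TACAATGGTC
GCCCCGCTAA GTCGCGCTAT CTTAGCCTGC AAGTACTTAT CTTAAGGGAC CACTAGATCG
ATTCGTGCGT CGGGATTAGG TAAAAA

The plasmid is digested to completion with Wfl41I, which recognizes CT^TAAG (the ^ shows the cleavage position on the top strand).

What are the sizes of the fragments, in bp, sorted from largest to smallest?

123, 75, 8 bp

Wfl41I sites (CTTAAG) start at positions 30, 38, 161.
Wfl41I cuts after base 2 of each site, so after positions 31, 39, 162.
Circular molecule, 3 cuts → 3 fragments:
  32–39 → 8 bp
  40–162 → 123 bp
  163–206 then 1–31 → 44 + 31 = 75 bp
Sorted largest to smallest: 123, 75, 8 bp.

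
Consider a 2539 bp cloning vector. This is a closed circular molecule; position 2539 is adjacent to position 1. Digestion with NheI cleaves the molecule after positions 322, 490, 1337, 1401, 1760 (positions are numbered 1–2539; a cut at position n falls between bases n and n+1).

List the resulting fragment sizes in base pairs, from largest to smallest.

Circular molecule, 5 cuts → 5 fragments:
  490 − 322 = 168 bp
  1337 − 490 = 847 bp
  1401 − 1337 = 64 bp
  1760 − 1401 = 359 bp
  wrap: 2539 − 1760 + 322 = 1101 bp
Sorted largest to smallest: 1101, 847, 359, 168, 64 bp.

1101, 847, 359, 168, 64 bp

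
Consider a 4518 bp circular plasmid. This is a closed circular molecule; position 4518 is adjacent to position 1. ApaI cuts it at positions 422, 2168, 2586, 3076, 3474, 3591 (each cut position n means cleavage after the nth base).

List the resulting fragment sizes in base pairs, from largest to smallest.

Circular molecule, 6 cuts → 6 fragments:
  2168 − 422 = 1746 bp
  2586 − 2168 = 418 bp
  3076 − 2586 = 490 bp
  3474 − 3076 = 398 bp
  3591 − 3474 = 117 bp
  wrap: 4518 − 3591 + 422 = 1349 bp
Sorted largest to smallest: 1746, 1349, 490, 418, 398, 117 bp.

1746, 1349, 490, 418, 398, 117 bp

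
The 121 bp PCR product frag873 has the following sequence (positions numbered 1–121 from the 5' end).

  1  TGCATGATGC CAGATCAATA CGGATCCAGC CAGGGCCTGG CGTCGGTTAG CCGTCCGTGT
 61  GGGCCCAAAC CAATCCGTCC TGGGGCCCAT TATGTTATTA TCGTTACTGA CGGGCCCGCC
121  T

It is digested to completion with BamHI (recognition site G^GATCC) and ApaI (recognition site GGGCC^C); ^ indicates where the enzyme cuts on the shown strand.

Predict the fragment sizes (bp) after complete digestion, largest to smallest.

43, 29, 22, 22, 5 bp

The BamHI site (GGATCC) starts at position 22.
BamHI cuts after the first base of each site, so after position 22.
ApaI sites (GGGCCC) start at positions 61, 83, 112.
ApaI cuts after base 5 of each site (before the last base), so after positions 65, 87, 116.
Combined cut positions: 22, 65, 87, 116.
Linear molecule, 4 cuts → 5 fragments:
  1–22 → 22 bp
  23–65 → 43 bp
  66–87 → 22 bp
  88–116 → 29 bp
  117–121 → 5 bp
Sorted largest to smallest: 43, 29, 22, 22, 5 bp.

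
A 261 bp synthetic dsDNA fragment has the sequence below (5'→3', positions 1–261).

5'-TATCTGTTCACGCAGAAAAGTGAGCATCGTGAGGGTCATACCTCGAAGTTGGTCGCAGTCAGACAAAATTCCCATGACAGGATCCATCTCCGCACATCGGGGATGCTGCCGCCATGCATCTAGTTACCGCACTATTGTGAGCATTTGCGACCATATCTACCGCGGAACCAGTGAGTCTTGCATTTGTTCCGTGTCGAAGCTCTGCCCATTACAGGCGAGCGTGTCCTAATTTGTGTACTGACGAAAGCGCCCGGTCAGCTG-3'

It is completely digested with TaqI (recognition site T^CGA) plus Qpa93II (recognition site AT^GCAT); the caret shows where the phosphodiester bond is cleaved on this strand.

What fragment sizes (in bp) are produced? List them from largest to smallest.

TaqI sites (TCGA) start at positions 43, 194.
TaqI cuts after the first base of each site, so after positions 43, 194.
The Qpa93II site (ATGCAT) starts at position 114.
Qpa93II cuts after base 2 of each site, so after position 115.
Combined cut positions: 43, 115, 194.
Linear molecule, 3 cuts → 4 fragments:
  1–43 → 43 bp
  44–115 → 72 bp
  116–194 → 79 bp
  195–261 → 67 bp
Sorted largest to smallest: 79, 72, 67, 43 bp.

79, 72, 67, 43 bp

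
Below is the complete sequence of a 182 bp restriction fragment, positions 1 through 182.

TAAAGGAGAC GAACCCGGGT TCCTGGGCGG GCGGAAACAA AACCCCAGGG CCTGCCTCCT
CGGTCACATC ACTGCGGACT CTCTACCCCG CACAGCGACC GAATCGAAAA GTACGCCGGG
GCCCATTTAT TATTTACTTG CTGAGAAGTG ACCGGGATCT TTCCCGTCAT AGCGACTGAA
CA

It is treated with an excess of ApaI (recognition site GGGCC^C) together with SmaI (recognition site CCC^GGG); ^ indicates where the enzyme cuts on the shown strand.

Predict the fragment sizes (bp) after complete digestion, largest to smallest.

The ApaI site (GGGCCC) starts at position 119.
ApaI cuts after base 5 of each site (before the last base), so after position 123.
The SmaI site (CCCGGG) starts at position 14.
SmaI cuts after base 3 of each site, so after position 16.
Combined cut positions: 16, 123.
Linear molecule, 2 cuts → 3 fragments:
  1–16 → 16 bp
  17–123 → 107 bp
  124–182 → 59 bp
Sorted largest to smallest: 107, 59, 16 bp.

107, 59, 16 bp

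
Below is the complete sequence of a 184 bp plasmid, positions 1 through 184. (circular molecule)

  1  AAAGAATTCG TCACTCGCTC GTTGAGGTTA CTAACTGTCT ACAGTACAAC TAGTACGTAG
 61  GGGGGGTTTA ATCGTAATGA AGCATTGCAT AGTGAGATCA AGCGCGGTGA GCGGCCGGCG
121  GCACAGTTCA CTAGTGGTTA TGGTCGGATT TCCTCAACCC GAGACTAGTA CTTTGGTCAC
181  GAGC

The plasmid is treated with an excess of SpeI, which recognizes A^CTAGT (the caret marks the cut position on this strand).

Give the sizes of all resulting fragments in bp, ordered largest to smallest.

81, 69, 34 bp

SpeI sites (ACTAGT) start at positions 49, 130, 164.
SpeI cuts after the first base of each site, so after positions 49, 130, 164.
Circular molecule, 3 cuts → 3 fragments:
  50–130 → 81 bp
  131–164 → 34 bp
  165–184 then 1–49 → 20 + 49 = 69 bp
Sorted largest to smallest: 81, 69, 34 bp.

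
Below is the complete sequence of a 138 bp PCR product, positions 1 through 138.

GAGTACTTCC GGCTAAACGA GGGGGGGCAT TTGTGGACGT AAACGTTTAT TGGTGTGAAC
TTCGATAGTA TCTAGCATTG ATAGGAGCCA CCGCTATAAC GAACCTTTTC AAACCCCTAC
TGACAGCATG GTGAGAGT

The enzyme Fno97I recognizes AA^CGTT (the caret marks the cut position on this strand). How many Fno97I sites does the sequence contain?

1

AACGTT occurs starting at position 42.
Fno97I cuts at 1 site.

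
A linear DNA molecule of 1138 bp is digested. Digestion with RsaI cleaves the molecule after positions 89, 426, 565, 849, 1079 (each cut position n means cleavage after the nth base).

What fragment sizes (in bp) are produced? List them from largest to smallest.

337, 284, 230, 139, 89, 59 bp

Linear molecule, 5 cuts → 6 fragments:
  89 − 0 = 89 bp
  426 − 89 = 337 bp
  565 − 426 = 139 bp
  849 − 565 = 284 bp
  1079 − 849 = 230 bp
  1138 − 1079 = 59 bp
Sorted largest to smallest: 337, 284, 230, 139, 89, 59 bp.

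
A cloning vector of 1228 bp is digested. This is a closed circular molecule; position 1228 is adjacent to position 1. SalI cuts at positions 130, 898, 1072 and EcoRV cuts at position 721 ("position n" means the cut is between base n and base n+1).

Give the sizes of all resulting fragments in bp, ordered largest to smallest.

591, 286, 177, 174 bp

Combined cut positions (sorted): 130, 721, 898, 1072.
Circular molecule, 4 cuts → 4 fragments:
  721 − 130 = 591 bp
  898 − 721 = 177 bp
  1072 − 898 = 174 bp
  wrap: 1228 − 1072 + 130 = 286 bp
Sorted largest to smallest: 591, 286, 177, 174 bp.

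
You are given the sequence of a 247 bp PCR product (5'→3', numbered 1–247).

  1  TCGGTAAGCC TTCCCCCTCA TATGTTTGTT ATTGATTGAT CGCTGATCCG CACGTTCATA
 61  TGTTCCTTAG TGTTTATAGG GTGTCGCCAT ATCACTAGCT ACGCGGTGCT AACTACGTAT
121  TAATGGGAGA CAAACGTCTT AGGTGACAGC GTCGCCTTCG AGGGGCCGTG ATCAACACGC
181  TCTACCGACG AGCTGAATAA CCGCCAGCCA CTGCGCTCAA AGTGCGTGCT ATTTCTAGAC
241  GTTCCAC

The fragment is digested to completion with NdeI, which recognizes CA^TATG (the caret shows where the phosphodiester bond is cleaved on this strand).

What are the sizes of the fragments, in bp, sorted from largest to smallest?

NdeI sites (CATATG) start at positions 19, 57.
NdeI cuts after base 2 of each site, so after positions 20, 58.
Linear molecule, 2 cuts → 3 fragments:
  1–20 → 20 bp
  21–58 → 38 bp
  59–247 → 189 bp
Sorted largest to smallest: 189, 38, 20 bp.

189, 38, 20 bp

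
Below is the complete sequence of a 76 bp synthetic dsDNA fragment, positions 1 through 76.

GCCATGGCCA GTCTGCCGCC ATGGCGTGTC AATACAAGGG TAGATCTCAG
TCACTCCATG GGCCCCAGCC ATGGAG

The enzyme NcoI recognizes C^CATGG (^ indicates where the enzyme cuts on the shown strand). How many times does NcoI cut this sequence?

CCATGG occurs starting at positions 2, 19, 56, 69.
NcoI cuts at 4 sites.

4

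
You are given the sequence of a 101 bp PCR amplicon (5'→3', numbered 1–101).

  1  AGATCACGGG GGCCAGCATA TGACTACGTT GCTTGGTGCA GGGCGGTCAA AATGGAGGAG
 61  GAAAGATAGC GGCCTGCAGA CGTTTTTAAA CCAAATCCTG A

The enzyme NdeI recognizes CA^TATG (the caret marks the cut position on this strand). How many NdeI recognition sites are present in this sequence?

CATATG occurs starting at position 17.
NdeI cuts at 1 site.

1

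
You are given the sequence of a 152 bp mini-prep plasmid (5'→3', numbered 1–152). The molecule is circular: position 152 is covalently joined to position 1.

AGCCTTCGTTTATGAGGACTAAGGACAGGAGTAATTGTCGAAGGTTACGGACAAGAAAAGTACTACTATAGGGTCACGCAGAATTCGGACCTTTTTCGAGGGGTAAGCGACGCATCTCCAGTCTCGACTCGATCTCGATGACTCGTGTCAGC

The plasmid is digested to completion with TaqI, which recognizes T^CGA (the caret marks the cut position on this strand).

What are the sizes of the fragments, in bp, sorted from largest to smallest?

58, 55, 28, 6, 5 bp

TaqI sites (TCGA) start at positions 38, 96, 124, 129, 135.
TaqI cuts after the first base of each site, so after positions 38, 96, 124, 129, 135.
Circular molecule, 5 cuts → 5 fragments:
  39–96 → 58 bp
  97–124 → 28 bp
  125–129 → 5 bp
  130–135 → 6 bp
  136–152 then 1–38 → 17 + 38 = 55 bp
Sorted largest to smallest: 58, 55, 28, 6, 5 bp.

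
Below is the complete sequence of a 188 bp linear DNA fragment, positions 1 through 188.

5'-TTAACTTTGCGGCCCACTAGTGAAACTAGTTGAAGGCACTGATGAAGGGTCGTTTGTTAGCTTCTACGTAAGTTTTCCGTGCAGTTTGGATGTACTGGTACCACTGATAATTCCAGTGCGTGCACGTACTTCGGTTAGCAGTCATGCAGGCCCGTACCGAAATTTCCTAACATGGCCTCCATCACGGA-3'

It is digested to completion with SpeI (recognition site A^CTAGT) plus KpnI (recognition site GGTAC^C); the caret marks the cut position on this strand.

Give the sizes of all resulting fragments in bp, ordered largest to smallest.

SpeI sites (ACTAGT) start at positions 16, 25.
SpeI cuts after the first base of each site, so after positions 16, 25.
The KpnI site (GGTACC) starts at position 97.
KpnI cuts after base 5 of each site (before the last base), so after position 101.
Combined cut positions: 16, 25, 101.
Linear molecule, 3 cuts → 4 fragments:
  1–16 → 16 bp
  17–25 → 9 bp
  26–101 → 76 bp
  102–188 → 87 bp
Sorted largest to smallest: 87, 76, 16, 9 bp.

87, 76, 16, 9 bp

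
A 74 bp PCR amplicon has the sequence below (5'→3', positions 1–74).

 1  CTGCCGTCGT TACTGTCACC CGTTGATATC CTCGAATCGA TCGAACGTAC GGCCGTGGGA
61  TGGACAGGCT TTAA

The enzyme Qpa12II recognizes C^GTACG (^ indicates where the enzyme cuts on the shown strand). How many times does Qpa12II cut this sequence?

CGTACG occurs starting at position 46.
Qpa12II cuts at 1 site.

1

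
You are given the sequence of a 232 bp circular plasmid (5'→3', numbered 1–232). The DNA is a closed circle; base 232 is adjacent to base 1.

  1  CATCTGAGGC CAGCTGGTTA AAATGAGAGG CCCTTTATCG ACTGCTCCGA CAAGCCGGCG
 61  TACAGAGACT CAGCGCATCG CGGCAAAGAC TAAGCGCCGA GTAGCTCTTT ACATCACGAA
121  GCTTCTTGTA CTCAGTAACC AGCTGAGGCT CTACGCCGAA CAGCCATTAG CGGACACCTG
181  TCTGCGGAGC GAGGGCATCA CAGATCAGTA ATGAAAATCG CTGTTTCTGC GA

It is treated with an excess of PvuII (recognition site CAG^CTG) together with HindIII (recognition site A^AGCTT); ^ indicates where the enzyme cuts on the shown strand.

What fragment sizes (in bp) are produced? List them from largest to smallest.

PvuII sites (CAGCTG) start at positions 11, 140.
PvuII cuts after base 3 of each site, so after positions 13, 142.
The HindIII site (AAGCTT) starts at position 119.
HindIII cuts after the first base of each site, so after position 119.
Combined cut positions: 13, 119, 142.
Circular molecule, 3 cuts → 3 fragments:
  14–119 → 106 bp
  120–142 → 23 bp
  143–232 then 1–13 → 90 + 13 = 103 bp
Sorted largest to smallest: 106, 103, 23 bp.

106, 103, 23 bp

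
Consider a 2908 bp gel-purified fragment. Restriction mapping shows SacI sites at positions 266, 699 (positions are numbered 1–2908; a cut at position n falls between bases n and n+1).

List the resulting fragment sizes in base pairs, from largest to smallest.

2209, 433, 266 bp

Linear molecule, 2 cuts → 3 fragments:
  266 − 0 = 266 bp
  699 − 266 = 433 bp
  2908 − 699 = 2209 bp
Sorted largest to smallest: 2209, 433, 266 bp.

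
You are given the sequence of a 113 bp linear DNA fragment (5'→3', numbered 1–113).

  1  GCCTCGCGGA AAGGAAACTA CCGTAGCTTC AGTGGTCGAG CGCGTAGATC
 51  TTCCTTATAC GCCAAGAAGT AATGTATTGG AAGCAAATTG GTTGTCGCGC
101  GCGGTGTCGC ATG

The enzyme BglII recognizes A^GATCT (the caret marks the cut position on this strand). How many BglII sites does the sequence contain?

AGATCT occurs starting at position 46.
BglII cuts at 1 site.

1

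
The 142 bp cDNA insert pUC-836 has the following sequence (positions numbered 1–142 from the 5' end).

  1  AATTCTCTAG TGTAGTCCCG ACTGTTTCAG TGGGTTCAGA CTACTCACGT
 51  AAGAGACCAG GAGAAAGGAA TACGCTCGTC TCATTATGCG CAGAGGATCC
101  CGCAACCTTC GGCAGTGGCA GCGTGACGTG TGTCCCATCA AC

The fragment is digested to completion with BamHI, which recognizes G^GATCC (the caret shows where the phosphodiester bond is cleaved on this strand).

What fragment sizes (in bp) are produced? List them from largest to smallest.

The BamHI site (GGATCC) starts at position 95.
BamHI cuts after the first base of each site, so after position 95.
Linear molecule, 1 cut → 2 fragments:
  1–95 → 95 bp
  96–142 → 47 bp
Sorted largest to smallest: 95, 47 bp.

95, 47 bp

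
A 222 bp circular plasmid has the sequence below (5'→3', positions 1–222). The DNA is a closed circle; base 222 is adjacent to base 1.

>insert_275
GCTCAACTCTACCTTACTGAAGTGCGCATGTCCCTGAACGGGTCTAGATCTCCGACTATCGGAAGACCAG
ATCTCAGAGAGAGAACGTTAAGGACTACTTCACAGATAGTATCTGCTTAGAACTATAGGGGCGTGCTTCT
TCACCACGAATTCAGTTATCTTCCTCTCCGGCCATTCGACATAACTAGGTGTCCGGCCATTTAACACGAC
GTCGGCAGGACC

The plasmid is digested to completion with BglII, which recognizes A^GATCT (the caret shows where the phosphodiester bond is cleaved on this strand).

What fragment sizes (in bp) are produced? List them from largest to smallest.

BglII sites (AGATCT) start at positions 46, 69.
BglII cuts after the first base of each site, so after positions 46, 69.
Circular molecule, 2 cuts → 2 fragments:
  47–69 → 23 bp
  70–222 then 1–46 → 153 + 46 = 199 bp
Sorted largest to smallest: 199, 23 bp.

199, 23 bp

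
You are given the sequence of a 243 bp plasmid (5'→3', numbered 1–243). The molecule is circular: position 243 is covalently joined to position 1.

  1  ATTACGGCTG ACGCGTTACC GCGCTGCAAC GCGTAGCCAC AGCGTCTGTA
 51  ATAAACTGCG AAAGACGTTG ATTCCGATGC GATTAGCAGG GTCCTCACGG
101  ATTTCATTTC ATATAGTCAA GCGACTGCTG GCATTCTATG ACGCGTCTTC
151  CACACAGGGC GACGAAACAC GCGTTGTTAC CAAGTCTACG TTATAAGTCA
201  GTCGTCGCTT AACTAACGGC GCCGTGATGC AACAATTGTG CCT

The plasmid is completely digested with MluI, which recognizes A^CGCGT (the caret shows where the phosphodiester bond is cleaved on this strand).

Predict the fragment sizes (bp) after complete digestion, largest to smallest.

112, 85, 28, 18 bp

MluI sites (ACGCGT) start at positions 11, 29, 141, 169.
MluI cuts after the first base of each site, so after positions 11, 29, 141, 169.
Circular molecule, 4 cuts → 4 fragments:
  12–29 → 18 bp
  30–141 → 112 bp
  142–169 → 28 bp
  170–243 then 1–11 → 74 + 11 = 85 bp
Sorted largest to smallest: 112, 85, 28, 18 bp.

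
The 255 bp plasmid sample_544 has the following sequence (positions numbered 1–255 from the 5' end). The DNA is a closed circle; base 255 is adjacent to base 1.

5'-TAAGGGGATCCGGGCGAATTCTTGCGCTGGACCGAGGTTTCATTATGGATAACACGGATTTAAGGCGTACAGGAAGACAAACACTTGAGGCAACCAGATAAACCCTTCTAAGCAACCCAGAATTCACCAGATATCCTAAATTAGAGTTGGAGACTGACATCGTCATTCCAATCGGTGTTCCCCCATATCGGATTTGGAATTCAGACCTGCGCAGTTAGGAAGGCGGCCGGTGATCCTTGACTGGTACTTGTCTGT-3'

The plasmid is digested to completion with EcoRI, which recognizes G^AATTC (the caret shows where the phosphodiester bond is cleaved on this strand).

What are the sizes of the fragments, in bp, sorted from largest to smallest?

EcoRI sites (GAATTC) start at positions 16, 120, 197.
EcoRI cuts after the first base of each site, so after positions 16, 120, 197.
Circular molecule, 3 cuts → 3 fragments:
  17–120 → 104 bp
  121–197 → 77 bp
  198–255 then 1–16 → 58 + 16 = 74 bp
Sorted largest to smallest: 104, 77, 74 bp.

104, 77, 74 bp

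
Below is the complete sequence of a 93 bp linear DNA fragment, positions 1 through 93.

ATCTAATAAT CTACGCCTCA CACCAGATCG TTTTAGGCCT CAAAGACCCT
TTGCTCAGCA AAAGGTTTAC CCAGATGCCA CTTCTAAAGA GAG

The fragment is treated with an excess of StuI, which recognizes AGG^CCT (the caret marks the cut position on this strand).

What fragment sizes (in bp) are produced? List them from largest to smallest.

The StuI site (AGGCCT) starts at position 35.
StuI cuts after base 3 of each site, so after position 37.
Linear molecule, 1 cut → 2 fragments:
  1–37 → 37 bp
  38–93 → 56 bp
Sorted largest to smallest: 56, 37 bp.

56, 37 bp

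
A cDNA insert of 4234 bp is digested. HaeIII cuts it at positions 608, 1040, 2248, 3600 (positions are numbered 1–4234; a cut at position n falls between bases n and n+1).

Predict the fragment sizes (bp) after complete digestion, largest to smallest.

Linear molecule, 4 cuts → 5 fragments:
  608 − 0 = 608 bp
  1040 − 608 = 432 bp
  2248 − 1040 = 1208 bp
  3600 − 2248 = 1352 bp
  4234 − 3600 = 634 bp
Sorted largest to smallest: 1352, 1208, 634, 608, 432 bp.

1352, 1208, 634, 608, 432 bp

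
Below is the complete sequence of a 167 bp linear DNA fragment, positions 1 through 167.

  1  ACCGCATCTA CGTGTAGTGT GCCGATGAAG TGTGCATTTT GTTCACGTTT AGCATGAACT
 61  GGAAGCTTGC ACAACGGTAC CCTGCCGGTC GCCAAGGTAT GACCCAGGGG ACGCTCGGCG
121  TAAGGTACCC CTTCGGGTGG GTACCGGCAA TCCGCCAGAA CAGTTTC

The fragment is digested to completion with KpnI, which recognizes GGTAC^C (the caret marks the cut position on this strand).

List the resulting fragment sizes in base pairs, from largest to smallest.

80, 48, 23, 16 bp

KpnI sites (GGTACC) start at positions 76, 124, 140.
KpnI cuts after base 5 of each site (before the last base), so after positions 80, 128, 144.
Linear molecule, 3 cuts → 4 fragments:
  1–80 → 80 bp
  81–128 → 48 bp
  129–144 → 16 bp
  145–167 → 23 bp
Sorted largest to smallest: 80, 48, 23, 16 bp.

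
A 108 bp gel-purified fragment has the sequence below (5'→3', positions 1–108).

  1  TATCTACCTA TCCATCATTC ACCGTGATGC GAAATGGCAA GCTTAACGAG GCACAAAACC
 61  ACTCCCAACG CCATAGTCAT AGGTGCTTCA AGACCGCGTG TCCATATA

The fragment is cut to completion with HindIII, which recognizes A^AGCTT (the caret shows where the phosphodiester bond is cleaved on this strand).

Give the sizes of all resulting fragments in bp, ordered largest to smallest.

69, 39 bp

The HindIII site (AAGCTT) starts at position 39.
HindIII cuts after the first base of each site, so after position 39.
Linear molecule, 1 cut → 2 fragments:
  1–39 → 39 bp
  40–108 → 69 bp
Sorted largest to smallest: 69, 39 bp.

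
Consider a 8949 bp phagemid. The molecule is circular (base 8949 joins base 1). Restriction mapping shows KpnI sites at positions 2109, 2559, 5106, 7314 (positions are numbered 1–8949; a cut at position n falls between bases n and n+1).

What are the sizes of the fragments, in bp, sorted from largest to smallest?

Circular molecule, 4 cuts → 4 fragments:
  2559 − 2109 = 450 bp
  5106 − 2559 = 2547 bp
  7314 − 5106 = 2208 bp
  wrap: 8949 − 7314 + 2109 = 3744 bp
Sorted largest to smallest: 3744, 2547, 2208, 450 bp.

3744, 2547, 2208, 450 bp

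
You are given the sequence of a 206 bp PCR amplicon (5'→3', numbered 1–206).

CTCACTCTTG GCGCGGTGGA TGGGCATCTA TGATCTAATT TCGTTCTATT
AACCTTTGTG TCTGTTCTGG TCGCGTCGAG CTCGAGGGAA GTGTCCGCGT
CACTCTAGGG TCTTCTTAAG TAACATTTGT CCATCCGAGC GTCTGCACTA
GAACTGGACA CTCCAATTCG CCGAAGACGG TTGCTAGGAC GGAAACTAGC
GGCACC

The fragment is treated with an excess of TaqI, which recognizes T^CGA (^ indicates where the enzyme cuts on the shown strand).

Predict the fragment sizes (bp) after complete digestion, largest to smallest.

124, 76, 6 bp

TaqI sites (TCGA) start at positions 76, 82.
TaqI cuts after the first base of each site, so after positions 76, 82.
Linear molecule, 2 cuts → 3 fragments:
  1–76 → 76 bp
  77–82 → 6 bp
  83–206 → 124 bp
Sorted largest to smallest: 124, 76, 6 bp.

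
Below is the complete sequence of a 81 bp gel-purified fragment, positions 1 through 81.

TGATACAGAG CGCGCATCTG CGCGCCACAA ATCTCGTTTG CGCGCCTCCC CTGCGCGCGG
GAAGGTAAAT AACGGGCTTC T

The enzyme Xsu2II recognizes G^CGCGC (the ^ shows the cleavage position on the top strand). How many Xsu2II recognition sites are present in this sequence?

GCGCGC occurs starting at positions 10, 20, 40, 53.
Xsu2II cuts at 4 sites.

4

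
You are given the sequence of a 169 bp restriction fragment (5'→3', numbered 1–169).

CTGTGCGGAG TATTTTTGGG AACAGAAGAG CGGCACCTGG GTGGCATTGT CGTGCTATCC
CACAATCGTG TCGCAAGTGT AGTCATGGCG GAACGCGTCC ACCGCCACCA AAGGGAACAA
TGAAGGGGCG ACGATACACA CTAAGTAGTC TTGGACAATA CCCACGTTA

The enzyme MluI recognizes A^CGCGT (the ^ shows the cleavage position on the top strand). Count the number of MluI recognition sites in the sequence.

ACGCGT occurs starting at position 93.
MluI cuts at 1 site.

1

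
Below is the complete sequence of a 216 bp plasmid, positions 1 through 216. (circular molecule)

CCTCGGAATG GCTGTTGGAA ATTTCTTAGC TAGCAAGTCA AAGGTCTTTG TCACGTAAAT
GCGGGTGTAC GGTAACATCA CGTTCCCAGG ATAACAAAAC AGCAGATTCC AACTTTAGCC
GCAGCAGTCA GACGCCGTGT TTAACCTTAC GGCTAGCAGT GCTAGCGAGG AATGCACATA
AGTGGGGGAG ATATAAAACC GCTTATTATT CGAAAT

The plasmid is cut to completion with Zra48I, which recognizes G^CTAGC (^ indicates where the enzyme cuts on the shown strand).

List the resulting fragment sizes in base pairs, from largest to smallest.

Zra48I sites (GCTAGC) start at positions 29, 152, 161.
Zra48I cuts after the first base of each site, so after positions 29, 152, 161.
Circular molecule, 3 cuts → 3 fragments:
  30–152 → 123 bp
  153–161 → 9 bp
  162–216 then 1–29 → 55 + 29 = 84 bp
Sorted largest to smallest: 123, 84, 9 bp.

123, 84, 9 bp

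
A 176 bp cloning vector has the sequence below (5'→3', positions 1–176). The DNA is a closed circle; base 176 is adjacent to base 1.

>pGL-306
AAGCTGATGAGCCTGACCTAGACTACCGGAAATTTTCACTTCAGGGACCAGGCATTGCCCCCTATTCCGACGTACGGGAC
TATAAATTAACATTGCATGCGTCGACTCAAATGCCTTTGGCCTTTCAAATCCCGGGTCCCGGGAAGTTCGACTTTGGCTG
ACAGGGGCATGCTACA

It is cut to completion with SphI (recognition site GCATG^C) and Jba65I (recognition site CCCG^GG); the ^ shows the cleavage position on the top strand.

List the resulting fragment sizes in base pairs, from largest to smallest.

SphI sites (GCATGC) start at positions 95, 167.
SphI cuts after base 5 of each site (before the last base), so after positions 99, 171.
Jba65I sites (CCCGGG) start at positions 131, 138.
Jba65I cuts after base 4 of each site, so after positions 134, 141.
Combined cut positions: 99, 134, 141, 171.
Circular molecule, 4 cuts → 4 fragments:
  100–134 → 35 bp
  135–141 → 7 bp
  142–171 → 30 bp
  172–176 then 1–99 → 5 + 99 = 104 bp
Sorted largest to smallest: 104, 35, 30, 7 bp.

104, 35, 30, 7 bp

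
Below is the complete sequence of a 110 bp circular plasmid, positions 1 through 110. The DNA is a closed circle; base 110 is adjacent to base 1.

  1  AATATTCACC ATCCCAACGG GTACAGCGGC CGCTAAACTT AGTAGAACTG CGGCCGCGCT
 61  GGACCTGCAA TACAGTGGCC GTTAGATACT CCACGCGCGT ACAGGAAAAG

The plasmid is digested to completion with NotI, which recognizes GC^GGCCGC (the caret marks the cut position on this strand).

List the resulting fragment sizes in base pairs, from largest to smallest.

86, 24 bp

NotI sites (GCGGCCGC) start at positions 26, 50.
NotI cuts after base 2 of each site, so after positions 27, 51.
Circular molecule, 2 cuts → 2 fragments:
  28–51 → 24 bp
  52–110 then 1–27 → 59 + 27 = 86 bp
Sorted largest to smallest: 86, 24 bp.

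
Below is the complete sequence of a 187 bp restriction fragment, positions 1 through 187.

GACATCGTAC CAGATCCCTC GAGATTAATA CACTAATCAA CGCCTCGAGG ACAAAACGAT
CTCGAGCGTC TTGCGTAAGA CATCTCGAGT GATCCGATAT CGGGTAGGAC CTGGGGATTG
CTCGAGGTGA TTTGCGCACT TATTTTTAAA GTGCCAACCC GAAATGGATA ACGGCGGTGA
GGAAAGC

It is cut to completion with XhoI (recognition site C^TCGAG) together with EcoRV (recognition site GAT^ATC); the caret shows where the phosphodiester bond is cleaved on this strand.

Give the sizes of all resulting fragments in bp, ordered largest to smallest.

XhoI sites (CTCGAG) start at positions 18, 44, 61, 84, 121.
XhoI cuts after the first base of each site, so after positions 18, 44, 61, 84, 121.
The EcoRV site (GATATC) starts at position 96.
EcoRV cuts after base 3 of each site, so after position 98.
Combined cut positions: 18, 44, 61, 84, 98, 121.
Linear molecule, 6 cuts → 7 fragments:
  1–18 → 18 bp
  19–44 → 26 bp
  45–61 → 17 bp
  62–84 → 23 bp
  85–98 → 14 bp
  99–121 → 23 bp
  122–187 → 66 bp
Sorted largest to smallest: 66, 26, 23, 23, 18, 17, 14 bp.

66, 26, 23, 23, 18, 17, 14 bp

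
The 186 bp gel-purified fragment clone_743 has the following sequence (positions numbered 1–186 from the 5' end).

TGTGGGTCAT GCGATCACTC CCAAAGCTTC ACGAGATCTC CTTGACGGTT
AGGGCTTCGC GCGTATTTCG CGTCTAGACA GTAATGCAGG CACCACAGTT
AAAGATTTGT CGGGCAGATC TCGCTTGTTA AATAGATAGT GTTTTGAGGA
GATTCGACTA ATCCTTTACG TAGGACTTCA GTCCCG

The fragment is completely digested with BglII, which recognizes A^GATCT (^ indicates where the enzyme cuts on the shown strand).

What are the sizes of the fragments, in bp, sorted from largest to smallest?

BglII sites (AGATCT) start at positions 34, 116.
BglII cuts after the first base of each site, so after positions 34, 116.
Linear molecule, 2 cuts → 3 fragments:
  1–34 → 34 bp
  35–116 → 82 bp
  117–186 → 70 bp
Sorted largest to smallest: 82, 70, 34 bp.

82, 70, 34 bp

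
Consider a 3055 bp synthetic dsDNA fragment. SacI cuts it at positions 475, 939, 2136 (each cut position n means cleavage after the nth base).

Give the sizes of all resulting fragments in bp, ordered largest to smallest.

1197, 919, 475, 464 bp

Linear molecule, 3 cuts → 4 fragments:
  475 − 0 = 475 bp
  939 − 475 = 464 bp
  2136 − 939 = 1197 bp
  3055 − 2136 = 919 bp
Sorted largest to smallest: 1197, 919, 475, 464 bp.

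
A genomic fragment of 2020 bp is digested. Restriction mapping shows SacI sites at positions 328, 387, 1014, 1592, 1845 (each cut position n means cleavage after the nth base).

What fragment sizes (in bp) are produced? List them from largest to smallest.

Linear molecule, 5 cuts → 6 fragments:
  328 − 0 = 328 bp
  387 − 328 = 59 bp
  1014 − 387 = 627 bp
  1592 − 1014 = 578 bp
  1845 − 1592 = 253 bp
  2020 − 1845 = 175 bp
Sorted largest to smallest: 627, 578, 328, 253, 175, 59 bp.

627, 578, 328, 253, 175, 59 bp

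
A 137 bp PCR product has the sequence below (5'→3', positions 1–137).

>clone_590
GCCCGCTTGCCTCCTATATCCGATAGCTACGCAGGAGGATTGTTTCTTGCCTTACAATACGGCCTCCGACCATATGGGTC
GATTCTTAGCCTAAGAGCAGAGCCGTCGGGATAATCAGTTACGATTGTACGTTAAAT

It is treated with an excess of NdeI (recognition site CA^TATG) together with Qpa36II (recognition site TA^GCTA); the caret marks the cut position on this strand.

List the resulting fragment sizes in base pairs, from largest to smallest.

65, 47, 25 bp

The NdeI site (CATATG) starts at position 71.
NdeI cuts after base 2 of each site, so after position 72.
The Qpa36II site (TAGCTA) starts at position 24.
Qpa36II cuts after base 2 of each site, so after position 25.
Combined cut positions: 25, 72.
Linear molecule, 2 cuts → 3 fragments:
  1–25 → 25 bp
  26–72 → 47 bp
  73–137 → 65 bp
Sorted largest to smallest: 65, 47, 25 bp.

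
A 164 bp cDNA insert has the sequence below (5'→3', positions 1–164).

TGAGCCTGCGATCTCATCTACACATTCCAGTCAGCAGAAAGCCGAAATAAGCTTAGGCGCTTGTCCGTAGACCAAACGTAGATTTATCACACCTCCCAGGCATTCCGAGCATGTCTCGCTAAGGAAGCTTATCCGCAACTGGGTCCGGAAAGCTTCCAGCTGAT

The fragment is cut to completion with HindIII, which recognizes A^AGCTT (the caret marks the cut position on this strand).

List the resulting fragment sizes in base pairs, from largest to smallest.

76, 49, 25, 14 bp

HindIII sites (AAGCTT) start at positions 49, 125, 150.
HindIII cuts after the first base of each site, so after positions 49, 125, 150.
Linear molecule, 3 cuts → 4 fragments:
  1–49 → 49 bp
  50–125 → 76 bp
  126–150 → 25 bp
  151–164 → 14 bp
Sorted largest to smallest: 76, 49, 25, 14 bp.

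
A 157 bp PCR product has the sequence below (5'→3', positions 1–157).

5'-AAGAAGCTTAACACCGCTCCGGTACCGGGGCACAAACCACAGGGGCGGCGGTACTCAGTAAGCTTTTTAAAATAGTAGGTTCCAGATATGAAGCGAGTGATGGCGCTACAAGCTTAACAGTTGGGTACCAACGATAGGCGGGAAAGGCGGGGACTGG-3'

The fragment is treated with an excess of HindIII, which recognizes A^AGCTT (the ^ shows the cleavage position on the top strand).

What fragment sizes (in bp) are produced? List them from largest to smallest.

HindIII sites (AAGCTT) start at positions 4, 60, 110.
HindIII cuts after the first base of each site, so after positions 4, 60, 110.
Linear molecule, 3 cuts → 4 fragments:
  1–4 → 4 bp
  5–60 → 56 bp
  61–110 → 50 bp
  111–157 → 47 bp
Sorted largest to smallest: 56, 50, 47, 4 bp.

56, 50, 47, 4 bp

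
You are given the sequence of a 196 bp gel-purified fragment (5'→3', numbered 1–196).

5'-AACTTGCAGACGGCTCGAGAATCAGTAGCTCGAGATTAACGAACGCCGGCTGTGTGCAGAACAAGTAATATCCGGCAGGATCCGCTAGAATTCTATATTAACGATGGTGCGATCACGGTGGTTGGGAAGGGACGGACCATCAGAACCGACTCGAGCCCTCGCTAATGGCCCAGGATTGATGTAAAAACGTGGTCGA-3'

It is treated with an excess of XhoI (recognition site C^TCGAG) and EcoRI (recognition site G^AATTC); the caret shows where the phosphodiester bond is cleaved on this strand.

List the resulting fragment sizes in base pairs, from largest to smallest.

62, 59, 46, 15, 14 bp

XhoI sites (CTCGAG) start at positions 14, 29, 150.
XhoI cuts after the first base of each site, so after positions 14, 29, 150.
The EcoRI site (GAATTC) starts at position 88.
EcoRI cuts after the first base of each site, so after position 88.
Combined cut positions: 14, 29, 88, 150.
Linear molecule, 4 cuts → 5 fragments:
  1–14 → 14 bp
  15–29 → 15 bp
  30–88 → 59 bp
  89–150 → 62 bp
  151–196 → 46 bp
Sorted largest to smallest: 62, 59, 46, 15, 14 bp.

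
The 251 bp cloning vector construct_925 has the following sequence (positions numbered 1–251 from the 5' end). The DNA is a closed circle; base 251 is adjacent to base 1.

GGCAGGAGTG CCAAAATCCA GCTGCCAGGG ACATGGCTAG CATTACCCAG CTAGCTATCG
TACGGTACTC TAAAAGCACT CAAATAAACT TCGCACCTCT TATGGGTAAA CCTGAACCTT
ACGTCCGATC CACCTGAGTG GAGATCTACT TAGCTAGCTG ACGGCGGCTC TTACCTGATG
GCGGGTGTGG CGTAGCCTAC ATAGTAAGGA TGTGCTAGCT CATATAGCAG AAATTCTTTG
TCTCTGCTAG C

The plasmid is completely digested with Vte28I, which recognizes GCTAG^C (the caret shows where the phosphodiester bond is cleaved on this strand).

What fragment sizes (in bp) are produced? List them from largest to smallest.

103, 61, 41, 32, 14 bp

Vte28I sites (GCTAGC) start at positions 36, 50, 153, 214, 246.
Vte28I cuts after base 5 of each site (before the last base), so after positions 40, 54, 157, 218, 250.
Circular molecule, 5 cuts → 5 fragments:
  41–54 → 14 bp
  55–157 → 103 bp
  158–218 → 61 bp
  219–250 → 32 bp
  251–251 then 1–40 → 1 + 40 = 41 bp
Sorted largest to smallest: 103, 61, 41, 32, 14 bp.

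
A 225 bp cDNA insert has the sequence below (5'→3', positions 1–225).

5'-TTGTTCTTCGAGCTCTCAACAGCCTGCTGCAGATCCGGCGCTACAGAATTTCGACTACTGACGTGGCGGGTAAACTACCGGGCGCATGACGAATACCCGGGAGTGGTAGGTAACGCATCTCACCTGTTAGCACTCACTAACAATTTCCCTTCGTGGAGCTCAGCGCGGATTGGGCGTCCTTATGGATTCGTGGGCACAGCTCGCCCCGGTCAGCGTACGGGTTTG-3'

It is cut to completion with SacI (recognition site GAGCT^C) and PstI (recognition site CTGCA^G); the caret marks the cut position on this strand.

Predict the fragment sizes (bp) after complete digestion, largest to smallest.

SacI sites (GAGCTC) start at positions 10, 156.
SacI cuts after base 5 of each site (before the last base), so after positions 14, 160.
The PstI site (CTGCAG) starts at position 27.
PstI cuts after base 5 of each site (before the last base), so after position 31.
Combined cut positions: 14, 31, 160.
Linear molecule, 3 cuts → 4 fragments:
  1–14 → 14 bp
  15–31 → 17 bp
  32–160 → 129 bp
  161–225 → 65 bp
Sorted largest to smallest: 129, 65, 17, 14 bp.

129, 65, 17, 14 bp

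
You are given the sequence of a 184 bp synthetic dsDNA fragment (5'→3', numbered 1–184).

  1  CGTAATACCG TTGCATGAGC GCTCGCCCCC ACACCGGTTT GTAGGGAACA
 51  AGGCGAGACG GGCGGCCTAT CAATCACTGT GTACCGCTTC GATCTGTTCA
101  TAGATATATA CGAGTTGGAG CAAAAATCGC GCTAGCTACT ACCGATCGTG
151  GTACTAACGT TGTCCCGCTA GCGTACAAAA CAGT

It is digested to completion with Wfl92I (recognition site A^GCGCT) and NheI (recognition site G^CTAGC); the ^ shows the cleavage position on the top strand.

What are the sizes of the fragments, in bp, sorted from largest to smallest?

113, 36, 18, 17 bp

The Wfl92I site (AGCGCT) starts at position 18.
Wfl92I cuts after the first base of each site, so after position 18.
NheI sites (GCTAGC) start at positions 131, 167.
NheI cuts after the first base of each site, so after positions 131, 167.
Combined cut positions: 18, 131, 167.
Linear molecule, 3 cuts → 4 fragments:
  1–18 → 18 bp
  19–131 → 113 bp
  132–167 → 36 bp
  168–184 → 17 bp
Sorted largest to smallest: 113, 36, 18, 17 bp.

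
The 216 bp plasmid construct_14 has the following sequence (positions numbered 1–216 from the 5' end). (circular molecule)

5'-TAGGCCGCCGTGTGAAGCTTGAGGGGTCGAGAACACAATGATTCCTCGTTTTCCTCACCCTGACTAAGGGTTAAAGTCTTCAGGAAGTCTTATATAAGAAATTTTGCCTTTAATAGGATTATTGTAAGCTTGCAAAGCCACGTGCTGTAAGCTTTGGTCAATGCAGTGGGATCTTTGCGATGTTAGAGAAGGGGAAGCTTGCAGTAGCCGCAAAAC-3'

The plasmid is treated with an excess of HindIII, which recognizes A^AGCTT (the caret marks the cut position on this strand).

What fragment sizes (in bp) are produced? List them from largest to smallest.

111, 46, 36, 23 bp

HindIII sites (AAGCTT) start at positions 15, 126, 149, 195.
HindIII cuts after the first base of each site, so after positions 15, 126, 149, 195.
Circular molecule, 4 cuts → 4 fragments:
  16–126 → 111 bp
  127–149 → 23 bp
  150–195 → 46 bp
  196–216 then 1–15 → 21 + 15 = 36 bp
Sorted largest to smallest: 111, 46, 36, 23 bp.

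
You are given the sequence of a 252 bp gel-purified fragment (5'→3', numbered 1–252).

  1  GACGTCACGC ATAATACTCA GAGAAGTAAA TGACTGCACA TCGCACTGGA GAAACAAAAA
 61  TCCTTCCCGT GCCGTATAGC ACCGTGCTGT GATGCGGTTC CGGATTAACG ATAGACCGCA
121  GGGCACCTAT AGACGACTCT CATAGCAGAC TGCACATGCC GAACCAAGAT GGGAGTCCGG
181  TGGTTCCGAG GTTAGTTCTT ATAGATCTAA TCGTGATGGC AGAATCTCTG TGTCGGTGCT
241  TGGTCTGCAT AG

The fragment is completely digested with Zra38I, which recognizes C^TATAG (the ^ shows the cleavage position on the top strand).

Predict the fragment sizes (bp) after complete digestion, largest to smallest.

The Zra38I site (CTATAG) starts at position 127.
Zra38I cuts after the first base of each site, so after position 127.
Linear molecule, 1 cut → 2 fragments:
  1–127 → 127 bp
  128–252 → 125 bp
Sorted largest to smallest: 127, 125 bp.

127, 125 bp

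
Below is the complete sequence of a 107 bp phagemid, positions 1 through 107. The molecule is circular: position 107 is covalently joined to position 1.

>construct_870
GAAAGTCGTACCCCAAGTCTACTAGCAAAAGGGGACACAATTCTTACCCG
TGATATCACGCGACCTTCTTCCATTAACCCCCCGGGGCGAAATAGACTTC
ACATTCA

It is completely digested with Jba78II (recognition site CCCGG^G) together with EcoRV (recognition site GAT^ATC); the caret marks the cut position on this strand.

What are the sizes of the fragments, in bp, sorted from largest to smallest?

The Jba78II site (CCCGGG) starts at position 81.
Jba78II cuts after base 5 of each site (before the last base), so after position 85.
The EcoRV site (GATATC) starts at position 52.
EcoRV cuts after base 3 of each site, so after position 54.
Combined cut positions: 54, 85.
Circular molecule, 2 cuts → 2 fragments:
  55–85 → 31 bp
  86–107 then 1–54 → 22 + 54 = 76 bp
Sorted largest to smallest: 76, 31 bp.

76, 31 bp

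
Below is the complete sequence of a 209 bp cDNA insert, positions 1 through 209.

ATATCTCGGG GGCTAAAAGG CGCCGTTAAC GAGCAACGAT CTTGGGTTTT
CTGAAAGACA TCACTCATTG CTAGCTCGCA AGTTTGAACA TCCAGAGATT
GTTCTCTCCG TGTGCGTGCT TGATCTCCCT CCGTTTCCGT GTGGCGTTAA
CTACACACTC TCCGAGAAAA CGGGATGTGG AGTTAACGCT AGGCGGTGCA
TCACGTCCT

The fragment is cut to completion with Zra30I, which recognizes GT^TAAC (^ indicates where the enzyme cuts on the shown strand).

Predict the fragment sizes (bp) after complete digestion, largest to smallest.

Zra30I sites (GTTAAC) start at positions 25, 146, 182.
Zra30I cuts after base 2 of each site, so after positions 26, 147, 183.
Linear molecule, 3 cuts → 4 fragments:
  1–26 → 26 bp
  27–147 → 121 bp
  148–183 → 36 bp
  184–209 → 26 bp
Sorted largest to smallest: 121, 36, 26, 26 bp.

121, 36, 26, 26 bp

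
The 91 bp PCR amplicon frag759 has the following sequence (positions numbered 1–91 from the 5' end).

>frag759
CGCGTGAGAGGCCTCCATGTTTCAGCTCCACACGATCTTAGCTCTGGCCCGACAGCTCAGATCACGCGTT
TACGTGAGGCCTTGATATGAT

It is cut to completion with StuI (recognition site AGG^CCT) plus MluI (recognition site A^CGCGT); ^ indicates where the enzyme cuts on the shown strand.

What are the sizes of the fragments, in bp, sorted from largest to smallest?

StuI sites (AGGCCT) start at positions 9, 77.
StuI cuts after base 3 of each site, so after positions 11, 79.
The MluI site (ACGCGT) starts at position 64.
MluI cuts after the first base of each site, so after position 64.
Combined cut positions: 11, 64, 79.
Linear molecule, 3 cuts → 4 fragments:
  1–11 → 11 bp
  12–64 → 53 bp
  65–79 → 15 bp
  80–91 → 12 bp
Sorted largest to smallest: 53, 15, 12, 11 bp.

53, 15, 12, 11 bp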